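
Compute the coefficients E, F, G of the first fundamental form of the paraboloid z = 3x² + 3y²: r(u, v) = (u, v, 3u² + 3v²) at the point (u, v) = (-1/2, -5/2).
E = 10;  F = 45;  G = 226

Partials: r_u = (1, 0, 6*u), r_v = (0, 1, 6*v). As functions of (u, v):
  E = r_u · r_u = 36*u^2 + 1,
  F = r_u · r_v = 36*u*v,
  G = r_v · r_v = 36*v^2 + 1.
Evaluating at (u, v) = (-1/2, -5/2): E = 10, F = 45, G = 226.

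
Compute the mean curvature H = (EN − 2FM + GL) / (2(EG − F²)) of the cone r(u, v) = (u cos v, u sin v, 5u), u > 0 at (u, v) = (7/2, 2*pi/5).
H = 5*sqrt(26)/182

With E = 26, F = 0, G = u^2, L = 0, M = 0, N = 5*sqrt(26)*u^2/(26*Abs(u)), assemble
  H = (EN − 2FM + GL) / (2(EG − F²)) = 5*sqrt(26)/(52*Abs(u)).
At (u, v) = (7/2, 2*pi/5): H = 5*sqrt(26)/182.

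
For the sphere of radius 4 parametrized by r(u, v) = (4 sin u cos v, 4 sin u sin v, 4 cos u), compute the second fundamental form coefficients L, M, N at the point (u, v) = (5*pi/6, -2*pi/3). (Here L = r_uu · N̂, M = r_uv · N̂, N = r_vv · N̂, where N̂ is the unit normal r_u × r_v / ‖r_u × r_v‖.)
L = -4;  M = 0;  N = -1

Compute the unit normal N̂(u, v) = (sin(u)^2*cos(v)/Abs(sin(u)), sin(u)^2*sin(v)/Abs(sin(u)), sin(2*u)/(2*Abs(sin(u)))), and the second partials r_uu, r_uv, r_vv. Take dot products:
  L(u, v) = r_uu · N̂ = -4*sin(u)/Abs(sin(u)),
  M(u, v) = r_uv · N̂ = 0,
  N(u, v) = r_vv · N̂ = -4*sin(u)^3/Abs(sin(u)).
Evaluating at (u, v) = (5*pi/6, -2*pi/3):
  L = -4, M = 0, N = -1.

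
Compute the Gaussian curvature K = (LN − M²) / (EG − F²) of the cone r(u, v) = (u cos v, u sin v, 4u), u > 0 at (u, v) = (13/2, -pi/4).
K = 0

Coefficients of the first fundamental form: E = 17, F = 0, G = u^2.
Coefficients of the second fundamental form: L = 0, M = 0, N = 4*sqrt(17)*u^2/(17*Abs(u)).
Assemble K = (LN − M²)/(EG − F²) = 0. At (u, v) = (13/2, -pi/4): K = 0.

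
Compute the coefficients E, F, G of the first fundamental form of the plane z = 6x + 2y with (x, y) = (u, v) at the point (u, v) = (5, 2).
E = 37;  F = 12;  G = 5

Partials: r_u = (1, 0, 6), r_v = (0, 1, 2). As functions of (u, v):
  E = r_u · r_u = 37,
  F = r_u · r_v = 12,
  G = r_v · r_v = 5.
Evaluating at (u, v) = (5, 2): E = 37, F = 12, G = 5.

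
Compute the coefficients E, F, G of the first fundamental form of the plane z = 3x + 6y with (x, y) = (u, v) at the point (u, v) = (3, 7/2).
E = 10;  F = 18;  G = 37

Partials: r_u = (1, 0, 3), r_v = (0, 1, 6). As functions of (u, v):
  E = r_u · r_u = 10,
  F = r_u · r_v = 18,
  G = r_v · r_v = 37.
Evaluating at (u, v) = (3, 7/2): E = 10, F = 18, G = 37.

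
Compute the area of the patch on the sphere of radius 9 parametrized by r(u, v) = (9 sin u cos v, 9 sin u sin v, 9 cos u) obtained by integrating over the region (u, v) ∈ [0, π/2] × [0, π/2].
Area = 81*pi/2

Area = ∫∫ √(EG − F²) du dv with √(EG − F²) = 81*Abs(sin(u)). Integrating over [0, π/2] × [0, π/2] gives 81*pi/2.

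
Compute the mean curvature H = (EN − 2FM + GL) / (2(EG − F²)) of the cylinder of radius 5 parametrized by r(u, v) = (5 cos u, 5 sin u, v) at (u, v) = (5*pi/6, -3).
H = -1/10

With E = 25, F = 0, G = 1, L = -5, M = 0, N = 0, assemble
  H = (EN − 2FM + GL) / (2(EG − F²)) = -1/10.
At (u, v) = (5*pi/6, -3): H = -1/10.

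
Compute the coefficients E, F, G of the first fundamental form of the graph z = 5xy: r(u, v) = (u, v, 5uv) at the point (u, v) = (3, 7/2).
E = 1229/4;  F = 525/2;  G = 226

Partials: r_u = (1, 0, 5*v), r_v = (0, 1, 5*u). As functions of (u, v):
  E = r_u · r_u = 25*v^2 + 1,
  F = r_u · r_v = 25*u*v,
  G = r_v · r_v = 25*u^2 + 1.
Evaluating at (u, v) = (3, 7/2): E = 1229/4, F = 525/2, G = 226.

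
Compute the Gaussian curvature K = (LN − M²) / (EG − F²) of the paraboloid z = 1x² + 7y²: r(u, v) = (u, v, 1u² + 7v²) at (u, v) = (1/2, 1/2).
K = 28/2601

Coefficients of the first fundamental form: E = 4*u^2 + 1, F = 28*u*v, G = 196*v^2 + 1.
Coefficients of the second fundamental form: L = 2/sqrt(4*u^2 + 196*v^2 + 1), M = 0, N = 14/sqrt(4*u^2 + 196*v^2 + 1).
Assemble K = (LN − M²)/(EG − F²) = 28/(16*u^4 + 1568*u^2*v^2 + 8*u^2 + 38416*v^4 + 392*v^2 + 1). At (u, v) = (1/2, 1/2): K = 28/2601.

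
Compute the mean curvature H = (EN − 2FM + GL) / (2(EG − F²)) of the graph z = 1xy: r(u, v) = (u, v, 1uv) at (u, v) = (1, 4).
H = -sqrt(2)/27

With E = v^2 + 1, F = u*v, G = u^2 + 1, L = 0, M = 1/sqrt(u^2 + v^2 + 1), N = 0, assemble
  H = (EN − 2FM + GL) / (2(EG − F²)) = -u*v/(u^2 + v^2 + 1)^(3/2).
At (u, v) = (1, 4): H = -sqrt(2)/27.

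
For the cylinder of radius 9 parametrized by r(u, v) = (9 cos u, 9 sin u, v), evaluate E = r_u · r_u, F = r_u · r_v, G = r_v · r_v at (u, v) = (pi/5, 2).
E = 81;  F = 0;  G = 1

Partials: r_u = (-9*sin(u), 9*cos(u), 0), r_v = (0, 0, 1). As functions of (u, v):
  E = r_u · r_u = 81,
  F = r_u · r_v = 0,
  G = r_v · r_v = 1.
Evaluating at (u, v) = (pi/5, 2): E = 81, F = 0, G = 1.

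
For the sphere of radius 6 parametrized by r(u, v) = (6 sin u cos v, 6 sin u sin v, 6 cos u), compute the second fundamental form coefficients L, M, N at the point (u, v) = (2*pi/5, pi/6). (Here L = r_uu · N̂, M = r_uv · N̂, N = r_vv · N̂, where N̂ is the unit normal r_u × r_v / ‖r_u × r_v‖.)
L = -6;  M = 0;  N = -15/4 - 3*sqrt(5)/4

Compute the unit normal N̂(u, v) = (sin(u)^2*cos(v)/Abs(sin(u)), sin(u)^2*sin(v)/Abs(sin(u)), sin(2*u)/(2*Abs(sin(u)))), and the second partials r_uu, r_uv, r_vv. Take dot products:
  L(u, v) = r_uu · N̂ = -6*sin(u)/Abs(sin(u)),
  M(u, v) = r_uv · N̂ = 0,
  N(u, v) = r_vv · N̂ = -6*sin(u)^3/Abs(sin(u)).
Evaluating at (u, v) = (2*pi/5, pi/6):
  L = -6, M = 0, N = -15/4 - 3*sqrt(5)/4.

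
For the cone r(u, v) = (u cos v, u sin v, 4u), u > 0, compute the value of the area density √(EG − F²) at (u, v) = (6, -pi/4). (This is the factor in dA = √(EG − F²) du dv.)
√(EG − F²)|_{(6, -pi/4)} = 6*sqrt(17)

E = 17, F = 0, G = u^2, so EG − F² = 17*u^2. Taking the positive square root: √(EG − F²) = sqrt(17)*Abs(u). At (u, v) = (6, -pi/4): 6*sqrt(17).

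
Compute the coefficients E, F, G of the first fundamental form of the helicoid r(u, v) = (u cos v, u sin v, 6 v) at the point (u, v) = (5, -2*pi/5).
E = 1;  F = 0;  G = 61

Partials: r_u = (cos(v), sin(v), 0), r_v = (-u*sin(v), u*cos(v), 6). As functions of (u, v):
  E = r_u · r_u = 1,
  F = r_u · r_v = 0,
  G = r_v · r_v = u^2 + 36.
Evaluating at (u, v) = (5, -2*pi/5): E = 1, F = 0, G = 61.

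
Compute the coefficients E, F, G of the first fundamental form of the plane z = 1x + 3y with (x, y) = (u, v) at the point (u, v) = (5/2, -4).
E = 2;  F = 3;  G = 10

Partials: r_u = (1, 0, 1), r_v = (0, 1, 3). As functions of (u, v):
  E = r_u · r_u = 2,
  F = r_u · r_v = 3,
  G = r_v · r_v = 10.
Evaluating at (u, v) = (5/2, -4): E = 2, F = 3, G = 10.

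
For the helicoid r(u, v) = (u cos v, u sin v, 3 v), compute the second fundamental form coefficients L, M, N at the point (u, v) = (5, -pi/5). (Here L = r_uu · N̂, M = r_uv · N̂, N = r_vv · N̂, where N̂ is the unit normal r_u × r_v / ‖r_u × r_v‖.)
L = 0;  M = -3*sqrt(34)/34;  N = 0

Compute the unit normal N̂(u, v) = (3*sin(v)/sqrt(u^2 + 9), -3*cos(v)/sqrt(u^2 + 9), u/sqrt(u^2 + 9)), and the second partials r_uu, r_uv, r_vv. Take dot products:
  L(u, v) = r_uu · N̂ = 0,
  M(u, v) = r_uv · N̂ = -3/sqrt(u^2 + 9),
  N(u, v) = r_vv · N̂ = 0.
Evaluating at (u, v) = (5, -pi/5):
  L = 0, M = -3*sqrt(34)/34, N = 0.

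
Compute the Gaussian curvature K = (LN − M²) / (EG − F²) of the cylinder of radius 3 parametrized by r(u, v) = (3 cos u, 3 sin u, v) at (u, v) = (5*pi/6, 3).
K = 0

Coefficients of the first fundamental form: E = 9, F = 0, G = 1.
Coefficients of the second fundamental form: L = -3, M = 0, N = 0.
Assemble K = (LN − M²)/(EG − F²) = 0. At (u, v) = (5*pi/6, 3): K = 0.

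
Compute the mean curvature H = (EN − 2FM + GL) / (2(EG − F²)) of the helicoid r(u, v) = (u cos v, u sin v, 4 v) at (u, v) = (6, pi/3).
H = 0

With E = 1, F = 0, G = u^2 + 16, L = 0, M = -4/sqrt(u^2 + 16), N = 0, assemble
  H = (EN − 2FM + GL) / (2(EG − F²)) = 0.
At (u, v) = (6, pi/3): H = 0.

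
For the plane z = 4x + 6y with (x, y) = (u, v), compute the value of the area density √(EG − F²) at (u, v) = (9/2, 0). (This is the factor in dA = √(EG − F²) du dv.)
√(EG − F²)|_{(9/2, 0)} = sqrt(53)

E = 17, F = 24, G = 37, so EG − F² = 53. Taking the positive square root: √(EG − F²) = sqrt(53). At (u, v) = (9/2, 0): sqrt(53).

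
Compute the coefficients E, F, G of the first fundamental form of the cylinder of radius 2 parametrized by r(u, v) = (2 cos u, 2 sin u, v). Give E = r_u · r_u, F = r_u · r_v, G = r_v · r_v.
E = 4;  F = 0;  G = 1

Compute partials: r_u = (-2*sin(u), 2*cos(u), 0), r_v = (0, 0, 1). Then
  E = r_u · r_u = 4,
  F = r_u · r_v = 0,
  G = r_v · r_v = 1.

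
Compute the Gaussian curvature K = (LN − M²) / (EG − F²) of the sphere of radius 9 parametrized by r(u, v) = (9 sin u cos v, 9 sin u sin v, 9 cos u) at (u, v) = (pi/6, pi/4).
K = 1/81

Coefficients of the first fundamental form: E = 81, F = 0, G = 81*sin(u)^2.
Coefficients of the second fundamental form: L = -9*sin(u)/Abs(sin(u)), M = 0, N = -9*sin(u)^3/Abs(sin(u)).
Assemble K = (LN − M²)/(EG − F²) = 1/81. At (u, v) = (pi/6, pi/4): K = 1/81.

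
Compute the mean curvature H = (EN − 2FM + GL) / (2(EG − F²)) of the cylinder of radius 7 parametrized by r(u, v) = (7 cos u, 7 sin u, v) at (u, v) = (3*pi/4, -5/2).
H = -1/14

With E = 49, F = 0, G = 1, L = -7, M = 0, N = 0, assemble
  H = (EN − 2FM + GL) / (2(EG − F²)) = -1/14.
At (u, v) = (3*pi/4, -5/2): H = -1/14.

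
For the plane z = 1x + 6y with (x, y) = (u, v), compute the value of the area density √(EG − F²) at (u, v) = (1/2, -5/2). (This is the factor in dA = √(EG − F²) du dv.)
√(EG − F²)|_{(1/2, -5/2)} = sqrt(38)

E = 2, F = 6, G = 37, so EG − F² = 38. Taking the positive square root: √(EG − F²) = sqrt(38). At (u, v) = (1/2, -5/2): sqrt(38).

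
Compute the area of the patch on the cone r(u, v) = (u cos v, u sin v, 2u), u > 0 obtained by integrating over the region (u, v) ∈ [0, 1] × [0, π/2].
Area = sqrt(5)*pi/4

Area = ∫∫ √(EG − F²) du dv with √(EG − F²) = sqrt(5)*Abs(u). Integrating over [0, 1] × [0, π/2] gives sqrt(5)*pi/4.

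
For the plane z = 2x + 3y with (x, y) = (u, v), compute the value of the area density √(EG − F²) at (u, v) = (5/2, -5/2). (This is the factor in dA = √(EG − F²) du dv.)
√(EG − F²)|_{(5/2, -5/2)} = sqrt(14)

E = 5, F = 6, G = 10, so EG − F² = 14. Taking the positive square root: √(EG − F²) = sqrt(14). At (u, v) = (5/2, -5/2): sqrt(14).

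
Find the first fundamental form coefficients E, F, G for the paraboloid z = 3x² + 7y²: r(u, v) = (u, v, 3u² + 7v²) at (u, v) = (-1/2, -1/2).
E = 10;  F = 21;  G = 50

Partials: r_u = (1, 0, 6*u), r_v = (0, 1, 14*v). As functions of (u, v):
  E = r_u · r_u = 36*u^2 + 1,
  F = r_u · r_v = 84*u*v,
  G = r_v · r_v = 196*v^2 + 1.
Evaluating at (u, v) = (-1/2, -1/2): E = 10, F = 21, G = 50.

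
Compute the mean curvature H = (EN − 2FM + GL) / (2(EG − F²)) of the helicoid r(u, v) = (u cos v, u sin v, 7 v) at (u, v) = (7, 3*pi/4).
H = 0

With E = 1, F = 0, G = u^2 + 49, L = 0, M = -7/sqrt(u^2 + 49), N = 0, assemble
  H = (EN − 2FM + GL) / (2(EG − F²)) = 0.
At (u, v) = (7, 3*pi/4): H = 0.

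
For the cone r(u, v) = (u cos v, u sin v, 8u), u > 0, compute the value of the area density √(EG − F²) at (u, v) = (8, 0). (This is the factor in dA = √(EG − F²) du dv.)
√(EG − F²)|_{(8, 0)} = 8*sqrt(65)

E = 65, F = 0, G = u^2, so EG − F² = 65*u^2. Taking the positive square root: √(EG − F²) = sqrt(65)*Abs(u). At (u, v) = (8, 0): 8*sqrt(65).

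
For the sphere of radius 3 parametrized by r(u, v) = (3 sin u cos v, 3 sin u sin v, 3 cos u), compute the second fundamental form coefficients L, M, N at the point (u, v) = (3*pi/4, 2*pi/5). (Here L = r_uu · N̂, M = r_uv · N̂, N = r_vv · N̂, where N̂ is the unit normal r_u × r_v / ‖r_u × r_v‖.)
L = -3;  M = 0;  N = -3/2

Compute the unit normal N̂(u, v) = (sin(u)^2*cos(v)/Abs(sin(u)), sin(u)^2*sin(v)/Abs(sin(u)), sin(2*u)/(2*Abs(sin(u)))), and the second partials r_uu, r_uv, r_vv. Take dot products:
  L(u, v) = r_uu · N̂ = -3*sin(u)/Abs(sin(u)),
  M(u, v) = r_uv · N̂ = 0,
  N(u, v) = r_vv · N̂ = -3*sin(u)^3/Abs(sin(u)).
Evaluating at (u, v) = (3*pi/4, 2*pi/5):
  L = -3, M = 0, N = -3/2.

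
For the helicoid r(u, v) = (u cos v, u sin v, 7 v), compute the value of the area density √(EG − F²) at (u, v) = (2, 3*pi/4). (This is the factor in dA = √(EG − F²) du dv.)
√(EG − F²)|_{(2, 3*pi/4)} = sqrt(53)

E = 1, F = 0, G = u^2 + 49, so EG − F² = u^2 + 49. Taking the positive square root: √(EG − F²) = sqrt(u^2 + 49). At (u, v) = (2, 3*pi/4): sqrt(53).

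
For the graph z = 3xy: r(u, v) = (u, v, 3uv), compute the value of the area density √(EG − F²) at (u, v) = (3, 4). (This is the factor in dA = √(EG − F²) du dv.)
√(EG − F²)|_{(3, 4)} = sqrt(226)

E = 9*v^2 + 1, F = 9*u*v, G = 9*u^2 + 1, so EG − F² = 9*u^2 + 9*v^2 + 1. Taking the positive square root: √(EG − F²) = sqrt(9*u^2 + 9*v^2 + 1). At (u, v) = (3, 4): sqrt(226).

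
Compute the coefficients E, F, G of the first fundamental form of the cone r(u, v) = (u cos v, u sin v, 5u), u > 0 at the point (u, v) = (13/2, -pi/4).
E = 26;  F = 0;  G = 169/4

Partials: r_u = (cos(v), sin(v), 5), r_v = (-u*sin(v), u*cos(v), 0). As functions of (u, v):
  E = r_u · r_u = 26,
  F = r_u · r_v = 0,
  G = r_v · r_v = u^2.
Evaluating at (u, v) = (13/2, -pi/4): E = 26, F = 0, G = 169/4.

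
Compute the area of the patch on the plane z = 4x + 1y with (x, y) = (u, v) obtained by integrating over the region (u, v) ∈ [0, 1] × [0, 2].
Area = 6*sqrt(2)

Area = ∫∫ √(EG − F²) du dv with √(EG − F²) = 3*sqrt(2). Integrating over [0, 1] × [0, 2] gives 6*sqrt(2).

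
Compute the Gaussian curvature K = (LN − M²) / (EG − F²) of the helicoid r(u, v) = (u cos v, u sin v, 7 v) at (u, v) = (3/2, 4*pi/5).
K = -784/42025

Coefficients of the first fundamental form: E = 1, F = 0, G = u^2 + 49.
Coefficients of the second fundamental form: L = 0, M = -7/sqrt(u^2 + 49), N = 0.
Assemble K = (LN − M²)/(EG − F²) = -49/(u^2 + 49)^2. At (u, v) = (3/2, 4*pi/5): K = -784/42025.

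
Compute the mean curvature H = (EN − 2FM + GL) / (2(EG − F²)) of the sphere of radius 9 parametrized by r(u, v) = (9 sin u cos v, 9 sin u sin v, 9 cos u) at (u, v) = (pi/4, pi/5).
H = -1/9

With E = 81, F = 0, G = 81*sin(u)^2, L = -9*sin(u)/Abs(sin(u)), M = 0, N = -9*sin(u)^3/Abs(sin(u)), assemble
  H = (EN − 2FM + GL) / (2(EG − F²)) = -sin(u)/(9*Abs(sin(u))).
At (u, v) = (pi/4, pi/5): H = -1/9.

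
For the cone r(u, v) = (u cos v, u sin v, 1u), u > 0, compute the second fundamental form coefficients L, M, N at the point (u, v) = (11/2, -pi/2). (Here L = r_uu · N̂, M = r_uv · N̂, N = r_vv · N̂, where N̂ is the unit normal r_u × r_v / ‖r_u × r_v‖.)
L = 0;  M = 0;  N = 11*sqrt(2)/4

Compute the unit normal N̂(u, v) = (-sqrt(2)*u*cos(v)/(2*Abs(u)), -sqrt(2)*u*sin(v)/(2*Abs(u)), sqrt(2)*u/(2*Abs(u))), and the second partials r_uu, r_uv, r_vv. Take dot products:
  L(u, v) = r_uu · N̂ = 0,
  M(u, v) = r_uv · N̂ = 0,
  N(u, v) = r_vv · N̂ = sqrt(2)*u^2/(2*Abs(u)).
Evaluating at (u, v) = (11/2, -pi/2):
  L = 0, M = 0, N = 11*sqrt(2)/4.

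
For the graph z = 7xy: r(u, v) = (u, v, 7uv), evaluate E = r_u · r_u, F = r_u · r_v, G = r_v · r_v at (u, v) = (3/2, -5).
E = 1226;  F = -735/2;  G = 445/4

Partials: r_u = (1, 0, 7*v), r_v = (0, 1, 7*u). As functions of (u, v):
  E = r_u · r_u = 49*v^2 + 1,
  F = r_u · r_v = 49*u*v,
  G = r_v · r_v = 49*u^2 + 1.
Evaluating at (u, v) = (3/2, -5): E = 1226, F = -735/2, G = 445/4.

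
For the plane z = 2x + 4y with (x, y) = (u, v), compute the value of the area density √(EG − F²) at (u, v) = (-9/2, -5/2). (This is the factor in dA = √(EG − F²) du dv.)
√(EG − F²)|_{(-9/2, -5/2)} = sqrt(21)

E = 5, F = 8, G = 17, so EG − F² = 21. Taking the positive square root: √(EG − F²) = sqrt(21). At (u, v) = (-9/2, -5/2): sqrt(21).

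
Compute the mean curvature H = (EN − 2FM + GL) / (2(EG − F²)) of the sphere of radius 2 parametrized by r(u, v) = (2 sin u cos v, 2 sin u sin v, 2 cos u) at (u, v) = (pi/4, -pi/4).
H = -1/2

With E = 4, F = 0, G = 4*sin(u)^2, L = -2*sin(u)/Abs(sin(u)), M = 0, N = -2*sin(u)^3/Abs(sin(u)), assemble
  H = (EN − 2FM + GL) / (2(EG − F²)) = -sin(u)/(2*Abs(sin(u))).
At (u, v) = (pi/4, -pi/4): H = -1/2.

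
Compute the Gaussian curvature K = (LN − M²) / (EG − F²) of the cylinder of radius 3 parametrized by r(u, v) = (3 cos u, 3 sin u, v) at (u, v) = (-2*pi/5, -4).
K = 0

Coefficients of the first fundamental form: E = 9, F = 0, G = 1.
Coefficients of the second fundamental form: L = -3, M = 0, N = 0.
Assemble K = (LN − M²)/(EG − F²) = 0. At (u, v) = (-2*pi/5, -4): K = 0.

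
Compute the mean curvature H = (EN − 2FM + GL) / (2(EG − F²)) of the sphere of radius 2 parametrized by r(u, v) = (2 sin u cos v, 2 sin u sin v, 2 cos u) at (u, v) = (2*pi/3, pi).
H = -1/2

With E = 4, F = 0, G = 4*sin(u)^2, L = -2*sin(u)/Abs(sin(u)), M = 0, N = -2*sin(u)^3/Abs(sin(u)), assemble
  H = (EN − 2FM + GL) / (2(EG − F²)) = -sin(u)/(2*Abs(sin(u))).
At (u, v) = (2*pi/3, pi): H = -1/2.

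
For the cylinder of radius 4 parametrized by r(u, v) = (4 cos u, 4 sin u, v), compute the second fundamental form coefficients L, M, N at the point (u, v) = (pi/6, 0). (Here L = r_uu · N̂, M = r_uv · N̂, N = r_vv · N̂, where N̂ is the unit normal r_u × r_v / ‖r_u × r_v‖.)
L = -4;  M = 0;  N = 0

Compute the unit normal N̂(u, v) = (cos(u), sin(u), 0), and the second partials r_uu, r_uv, r_vv. Take dot products:
  L(u, v) = r_uu · N̂ = -4,
  M(u, v) = r_uv · N̂ = 0,
  N(u, v) = r_vv · N̂ = 0.
Evaluating at (u, v) = (pi/6, 0):
  L = -4, M = 0, N = 0.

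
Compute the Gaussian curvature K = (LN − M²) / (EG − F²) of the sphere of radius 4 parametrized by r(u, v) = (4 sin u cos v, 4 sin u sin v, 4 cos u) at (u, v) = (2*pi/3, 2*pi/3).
K = 1/16

Coefficients of the first fundamental form: E = 16, F = 0, G = 16*sin(u)^2.
Coefficients of the second fundamental form: L = -4*sin(u)/Abs(sin(u)), M = 0, N = -4*sin(u)^3/Abs(sin(u)).
Assemble K = (LN − M²)/(EG − F²) = 1/16. At (u, v) = (2*pi/3, 2*pi/3): K = 1/16.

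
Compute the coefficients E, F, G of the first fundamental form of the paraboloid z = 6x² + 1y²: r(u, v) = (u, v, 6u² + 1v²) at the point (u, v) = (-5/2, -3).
E = 901;  F = 180;  G = 37

Partials: r_u = (1, 0, 12*u), r_v = (0, 1, 2*v). As functions of (u, v):
  E = r_u · r_u = 144*u^2 + 1,
  F = r_u · r_v = 24*u*v,
  G = r_v · r_v = 4*v^2 + 1.
Evaluating at (u, v) = (-5/2, -3): E = 901, F = 180, G = 37.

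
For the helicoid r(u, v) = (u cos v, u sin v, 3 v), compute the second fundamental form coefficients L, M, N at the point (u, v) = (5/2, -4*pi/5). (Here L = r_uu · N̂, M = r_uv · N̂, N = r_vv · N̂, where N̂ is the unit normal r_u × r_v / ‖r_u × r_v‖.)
L = 0;  M = -6*sqrt(61)/61;  N = 0

Compute the unit normal N̂(u, v) = (3*sin(v)/sqrt(u^2 + 9), -3*cos(v)/sqrt(u^2 + 9), u/sqrt(u^2 + 9)), and the second partials r_uu, r_uv, r_vv. Take dot products:
  L(u, v) = r_uu · N̂ = 0,
  M(u, v) = r_uv · N̂ = -3/sqrt(u^2 + 9),
  N(u, v) = r_vv · N̂ = 0.
Evaluating at (u, v) = (5/2, -4*pi/5):
  L = 0, M = -6*sqrt(61)/61, N = 0.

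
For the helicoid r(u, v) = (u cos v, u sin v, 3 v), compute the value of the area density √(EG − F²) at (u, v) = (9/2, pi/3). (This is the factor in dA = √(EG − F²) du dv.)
√(EG − F²)|_{(9/2, pi/3)} = 3*sqrt(13)/2

E = 1, F = 0, G = u^2 + 9, so EG − F² = u^2 + 9. Taking the positive square root: √(EG − F²) = sqrt(u^2 + 9). At (u, v) = (9/2, pi/3): 3*sqrt(13)/2.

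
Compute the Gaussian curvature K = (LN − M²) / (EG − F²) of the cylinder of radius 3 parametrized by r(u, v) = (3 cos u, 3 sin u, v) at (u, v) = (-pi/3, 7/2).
K = 0

Coefficients of the first fundamental form: E = 9, F = 0, G = 1.
Coefficients of the second fundamental form: L = -3, M = 0, N = 0.
Assemble K = (LN − M²)/(EG − F²) = 0. At (u, v) = (-pi/3, 7/2): K = 0.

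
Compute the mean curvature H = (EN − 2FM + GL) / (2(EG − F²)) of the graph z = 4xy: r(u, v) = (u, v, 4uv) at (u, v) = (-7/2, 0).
H = 0

With E = 16*v^2 + 1, F = 16*u*v, G = 16*u^2 + 1, L = 0, M = 4/sqrt(16*u^2 + 16*v^2 + 1), N = 0, assemble
  H = (EN − 2FM + GL) / (2(EG − F²)) = -64*u*v/(16*u^2 + 16*v^2 + 1)^(3/2).
At (u, v) = (-7/2, 0): H = 0.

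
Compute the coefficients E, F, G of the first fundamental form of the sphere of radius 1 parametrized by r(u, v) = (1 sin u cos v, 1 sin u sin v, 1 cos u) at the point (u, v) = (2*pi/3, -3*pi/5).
E = 1;  F = 0;  G = 3/4

Partials: r_u = (cos(u)*cos(v), sin(v)*cos(u), -sin(u)), r_v = (-sin(u)*sin(v), sin(u)*cos(v), 0). As functions of (u, v):
  E = r_u · r_u = 1,
  F = r_u · r_v = 0,
  G = r_v · r_v = sin(u)^2.
Evaluating at (u, v) = (2*pi/3, -3*pi/5): E = 1, F = 0, G = 3/4.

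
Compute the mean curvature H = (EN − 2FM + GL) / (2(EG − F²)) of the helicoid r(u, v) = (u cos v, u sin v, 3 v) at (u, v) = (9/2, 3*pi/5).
H = 0

With E = 1, F = 0, G = u^2 + 9, L = 0, M = -3/sqrt(u^2 + 9), N = 0, assemble
  H = (EN − 2FM + GL) / (2(EG − F²)) = 0.
At (u, v) = (9/2, 3*pi/5): H = 0.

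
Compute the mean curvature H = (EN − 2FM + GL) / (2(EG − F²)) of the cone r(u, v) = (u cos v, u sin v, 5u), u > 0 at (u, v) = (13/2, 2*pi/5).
H = 5*sqrt(26)/338

With E = 26, F = 0, G = u^2, L = 0, M = 0, N = 5*sqrt(26)*u^2/(26*Abs(u)), assemble
  H = (EN − 2FM + GL) / (2(EG − F²)) = 5*sqrt(26)/(52*Abs(u)).
At (u, v) = (13/2, 2*pi/5): H = 5*sqrt(26)/338.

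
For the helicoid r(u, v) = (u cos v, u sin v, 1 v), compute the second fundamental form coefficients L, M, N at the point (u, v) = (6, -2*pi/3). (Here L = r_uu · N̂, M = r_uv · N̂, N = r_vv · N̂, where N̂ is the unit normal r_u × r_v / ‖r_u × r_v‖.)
L = 0;  M = -sqrt(37)/37;  N = 0

Compute the unit normal N̂(u, v) = (sin(v)/sqrt(u^2 + 1), -cos(v)/sqrt(u^2 + 1), u/sqrt(u^2 + 1)), and the second partials r_uu, r_uv, r_vv. Take dot products:
  L(u, v) = r_uu · N̂ = 0,
  M(u, v) = r_uv · N̂ = -1/sqrt(u^2 + 1),
  N(u, v) = r_vv · N̂ = 0.
Evaluating at (u, v) = (6, -2*pi/3):
  L = 0, M = -sqrt(37)/37, N = 0.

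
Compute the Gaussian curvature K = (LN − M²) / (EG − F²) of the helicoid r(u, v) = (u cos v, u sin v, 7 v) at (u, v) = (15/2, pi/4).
K = -784/177241

Coefficients of the first fundamental form: E = 1, F = 0, G = u^2 + 49.
Coefficients of the second fundamental form: L = 0, M = -7/sqrt(u^2 + 49), N = 0.
Assemble K = (LN − M²)/(EG − F²) = -49/(u^2 + 49)^2. At (u, v) = (15/2, pi/4): K = -784/177241.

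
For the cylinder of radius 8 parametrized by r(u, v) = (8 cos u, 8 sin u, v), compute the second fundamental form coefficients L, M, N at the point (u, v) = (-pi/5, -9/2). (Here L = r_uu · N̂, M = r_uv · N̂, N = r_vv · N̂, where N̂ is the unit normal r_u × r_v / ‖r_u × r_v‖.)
L = -8;  M = 0;  N = 0

Compute the unit normal N̂(u, v) = (cos(u), sin(u), 0), and the second partials r_uu, r_uv, r_vv. Take dot products:
  L(u, v) = r_uu · N̂ = -8,
  M(u, v) = r_uv · N̂ = 0,
  N(u, v) = r_vv · N̂ = 0.
Evaluating at (u, v) = (-pi/5, -9/2):
  L = -8, M = 0, N = 0.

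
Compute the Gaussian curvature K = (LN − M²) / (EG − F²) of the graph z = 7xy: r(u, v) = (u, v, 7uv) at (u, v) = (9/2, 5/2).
K = -196/6754801

Coefficients of the first fundamental form: E = 49*v^2 + 1, F = 49*u*v, G = 49*u^2 + 1.
Coefficients of the second fundamental form: L = 0, M = 7/sqrt(49*u^2 + 49*v^2 + 1), N = 0.
Assemble K = (LN − M²)/(EG − F²) = -49/(2401*u^4 + 4802*u^2*v^2 + 98*u^2 + 2401*v^4 + 98*v^2 + 1). At (u, v) = (9/2, 5/2): K = -196/6754801.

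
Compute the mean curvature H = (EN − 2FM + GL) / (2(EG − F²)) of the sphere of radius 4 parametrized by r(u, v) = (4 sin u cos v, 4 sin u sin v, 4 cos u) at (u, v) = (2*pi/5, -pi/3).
H = -1/4

With E = 16, F = 0, G = 16*sin(u)^2, L = -4*sin(u)/Abs(sin(u)), M = 0, N = -4*sin(u)^3/Abs(sin(u)), assemble
  H = (EN − 2FM + GL) / (2(EG − F²)) = -sin(u)/(4*Abs(sin(u))).
At (u, v) = (2*pi/5, -pi/3): H = -1/4.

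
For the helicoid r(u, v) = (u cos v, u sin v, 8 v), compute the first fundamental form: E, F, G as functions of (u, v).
E = 1;  F = 0;  G = u^2 + 64

Compute partials: r_u = (cos(v), sin(v), 0), r_v = (-u*sin(v), u*cos(v), 8). Then
  E = r_u · r_u = 1,
  F = r_u · r_v = 0,
  G = r_v · r_v = u^2 + 64.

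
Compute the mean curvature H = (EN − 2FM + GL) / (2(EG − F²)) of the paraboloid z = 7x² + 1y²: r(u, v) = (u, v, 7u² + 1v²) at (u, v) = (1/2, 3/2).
H = 120*sqrt(59)/3481

With E = 196*u^2 + 1, F = 28*u*v, G = 4*v^2 + 1, L = 14/sqrt(196*u^2 + 4*v^2 + 1), M = 0, N = 2/sqrt(196*u^2 + 4*v^2 + 1), assemble
  H = (EN − 2FM + GL) / (2(EG − F²)) = 4*(49*u^2 + 7*v^2 + 2)/(196*u^2 + 4*v^2 + 1)^(3/2).
At (u, v) = (1/2, 3/2): H = 120*sqrt(59)/3481.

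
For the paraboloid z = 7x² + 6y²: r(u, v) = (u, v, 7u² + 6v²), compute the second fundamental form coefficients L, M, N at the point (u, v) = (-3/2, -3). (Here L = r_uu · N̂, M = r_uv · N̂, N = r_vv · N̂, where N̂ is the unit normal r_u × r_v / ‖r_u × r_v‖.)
L = 7*sqrt(1738)/869;  M = 0;  N = 6*sqrt(1738)/869

Compute the unit normal N̂(u, v) = (-14*u/sqrt(196*u^2 + 144*v^2 + 1), -12*v/sqrt(196*u^2 + 144*v^2 + 1), 1/sqrt(196*u^2 + 144*v^2 + 1)), and the second partials r_uu, r_uv, r_vv. Take dot products:
  L(u, v) = r_uu · N̂ = 14/sqrt(196*u^2 + 144*v^2 + 1),
  M(u, v) = r_uv · N̂ = 0,
  N(u, v) = r_vv · N̂ = 12/sqrt(196*u^2 + 144*v^2 + 1).
Evaluating at (u, v) = (-3/2, -3):
  L = 7*sqrt(1738)/869, M = 0, N = 6*sqrt(1738)/869.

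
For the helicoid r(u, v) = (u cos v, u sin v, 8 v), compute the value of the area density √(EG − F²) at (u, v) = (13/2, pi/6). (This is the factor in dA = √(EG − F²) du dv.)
√(EG − F²)|_{(13/2, pi/6)} = 5*sqrt(17)/2

E = 1, F = 0, G = u^2 + 64, so EG − F² = u^2 + 64. Taking the positive square root: √(EG − F²) = sqrt(u^2 + 64). At (u, v) = (13/2, pi/6): 5*sqrt(17)/2.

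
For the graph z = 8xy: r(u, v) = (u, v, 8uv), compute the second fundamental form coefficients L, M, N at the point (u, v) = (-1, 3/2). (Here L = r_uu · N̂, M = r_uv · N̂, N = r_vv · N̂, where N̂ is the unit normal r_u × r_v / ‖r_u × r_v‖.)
L = 0;  M = 8*sqrt(209)/209;  N = 0

Compute the unit normal N̂(u, v) = (-8*v/sqrt(64*u^2 + 64*v^2 + 1), -8*u/sqrt(64*u^2 + 64*v^2 + 1), 1/sqrt(64*u^2 + 64*v^2 + 1)), and the second partials r_uu, r_uv, r_vv. Take dot products:
  L(u, v) = r_uu · N̂ = 0,
  M(u, v) = r_uv · N̂ = 8/sqrt(64*u^2 + 64*v^2 + 1),
  N(u, v) = r_vv · N̂ = 0.
Evaluating at (u, v) = (-1, 3/2):
  L = 0, M = 8*sqrt(209)/209, N = 0.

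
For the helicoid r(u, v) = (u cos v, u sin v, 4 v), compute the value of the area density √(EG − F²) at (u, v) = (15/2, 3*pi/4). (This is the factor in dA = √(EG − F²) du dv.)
√(EG − F²)|_{(15/2, 3*pi/4)} = 17/2

E = 1, F = 0, G = u^2 + 16, so EG − F² = u^2 + 16. Taking the positive square root: √(EG − F²) = sqrt(u^2 + 16). At (u, v) = (15/2, 3*pi/4): 17/2.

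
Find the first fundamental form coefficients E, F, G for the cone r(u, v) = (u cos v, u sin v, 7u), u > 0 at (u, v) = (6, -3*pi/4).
E = 50;  F = 0;  G = 36

Partials: r_u = (cos(v), sin(v), 7), r_v = (-u*sin(v), u*cos(v), 0). As functions of (u, v):
  E = r_u · r_u = 50,
  F = r_u · r_v = 0,
  G = r_v · r_v = u^2.
Evaluating at (u, v) = (6, -3*pi/4): E = 50, F = 0, G = 36.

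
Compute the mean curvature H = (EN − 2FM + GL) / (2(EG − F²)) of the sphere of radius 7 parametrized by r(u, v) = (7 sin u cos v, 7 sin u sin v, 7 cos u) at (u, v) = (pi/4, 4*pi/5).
H = -1/7

With E = 49, F = 0, G = 49*sin(u)^2, L = -7*sin(u)/Abs(sin(u)), M = 0, N = -7*sin(u)^3/Abs(sin(u)), assemble
  H = (EN − 2FM + GL) / (2(EG − F²)) = -sin(u)/(7*Abs(sin(u))).
At (u, v) = (pi/4, 4*pi/5): H = -1/7.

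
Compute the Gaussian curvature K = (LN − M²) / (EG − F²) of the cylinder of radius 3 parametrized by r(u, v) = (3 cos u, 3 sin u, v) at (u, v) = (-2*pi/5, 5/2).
K = 0

Coefficients of the first fundamental form: E = 9, F = 0, G = 1.
Coefficients of the second fundamental form: L = -3, M = 0, N = 0.
Assemble K = (LN − M²)/(EG − F²) = 0. At (u, v) = (-2*pi/5, 5/2): K = 0.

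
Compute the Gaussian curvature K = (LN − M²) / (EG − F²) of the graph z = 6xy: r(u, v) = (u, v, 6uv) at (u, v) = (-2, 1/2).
K = -9/5929

Coefficients of the first fundamental form: E = 36*v^2 + 1, F = 36*u*v, G = 36*u^2 + 1.
Coefficients of the second fundamental form: L = 0, M = 6/sqrt(36*u^2 + 36*v^2 + 1), N = 0.
Assemble K = (LN − M²)/(EG − F²) = -36/(1296*u^4 + 2592*u^2*v^2 + 72*u^2 + 1296*v^4 + 72*v^2 + 1). At (u, v) = (-2, 1/2): K = -9/5929.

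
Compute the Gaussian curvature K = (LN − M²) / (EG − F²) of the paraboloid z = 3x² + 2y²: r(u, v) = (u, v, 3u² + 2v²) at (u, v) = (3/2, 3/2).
K = 6/3481

Coefficients of the first fundamental form: E = 36*u^2 + 1, F = 24*u*v, G = 16*v^2 + 1.
Coefficients of the second fundamental form: L = 6/sqrt(36*u^2 + 16*v^2 + 1), M = 0, N = 4/sqrt(36*u^2 + 16*v^2 + 1).
Assemble K = (LN − M²)/(EG − F²) = 24/(1296*u^4 + 1152*u^2*v^2 + 72*u^2 + 256*v^4 + 32*v^2 + 1). At (u, v) = (3/2, 3/2): K = 6/3481.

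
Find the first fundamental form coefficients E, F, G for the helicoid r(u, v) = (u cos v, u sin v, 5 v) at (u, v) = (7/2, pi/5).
E = 1;  F = 0;  G = 149/4

Partials: r_u = (cos(v), sin(v), 0), r_v = (-u*sin(v), u*cos(v), 5). As functions of (u, v):
  E = r_u · r_u = 1,
  F = r_u · r_v = 0,
  G = r_v · r_v = u^2 + 25.
Evaluating at (u, v) = (7/2, pi/5): E = 1, F = 0, G = 149/4.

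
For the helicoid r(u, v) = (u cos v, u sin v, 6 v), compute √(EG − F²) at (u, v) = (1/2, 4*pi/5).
√(EG − F²)|_{(1/2, 4*pi/5)} = sqrt(145)/2

E = 1, F = 0, G = u^2 + 36; EG − F² = u^2 + 36; √(EG − F²) = sqrt(u^2 + 36). At the given point: sqrt(145)/2.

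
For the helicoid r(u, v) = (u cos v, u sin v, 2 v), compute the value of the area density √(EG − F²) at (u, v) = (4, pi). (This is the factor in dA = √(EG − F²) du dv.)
√(EG − F²)|_{(4, pi)} = 2*sqrt(5)

E = 1, F = 0, G = u^2 + 4, so EG − F² = u^2 + 4. Taking the positive square root: √(EG − F²) = sqrt(u^2 + 4). At (u, v) = (4, pi): 2*sqrt(5).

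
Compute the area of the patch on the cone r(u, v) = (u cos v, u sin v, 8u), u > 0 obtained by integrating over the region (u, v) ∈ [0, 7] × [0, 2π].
Area = 49*sqrt(65)*pi

Area = ∫∫ √(EG − F²) du dv with √(EG − F²) = sqrt(65)*Abs(u). Integrating over [0, 7] × [0, 2π] gives 49*sqrt(65)*pi.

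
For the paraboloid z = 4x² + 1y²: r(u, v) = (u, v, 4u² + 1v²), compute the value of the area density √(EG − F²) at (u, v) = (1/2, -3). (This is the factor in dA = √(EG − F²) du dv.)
√(EG − F²)|_{(1/2, -3)} = sqrt(53)

E = 64*u^2 + 1, F = 16*u*v, G = 4*v^2 + 1, so EG − F² = 64*u^2 + 4*v^2 + 1. Taking the positive square root: √(EG − F²) = sqrt(64*u^2 + 4*v^2 + 1). At (u, v) = (1/2, -3): sqrt(53).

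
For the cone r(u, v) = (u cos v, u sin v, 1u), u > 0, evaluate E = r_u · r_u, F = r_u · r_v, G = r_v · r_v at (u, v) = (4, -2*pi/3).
E = 2;  F = 0;  G = 16

Partials: r_u = (cos(v), sin(v), 1), r_v = (-u*sin(v), u*cos(v), 0). As functions of (u, v):
  E = r_u · r_u = 2,
  F = r_u · r_v = 0,
  G = r_v · r_v = u^2.
Evaluating at (u, v) = (4, -2*pi/3): E = 2, F = 0, G = 16.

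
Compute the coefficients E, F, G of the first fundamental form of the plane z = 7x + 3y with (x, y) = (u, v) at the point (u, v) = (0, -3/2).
E = 50;  F = 21;  G = 10

Partials: r_u = (1, 0, 7), r_v = (0, 1, 3). As functions of (u, v):
  E = r_u · r_u = 50,
  F = r_u · r_v = 21,
  G = r_v · r_v = 10.
Evaluating at (u, v) = (0, -3/2): E = 50, F = 21, G = 10.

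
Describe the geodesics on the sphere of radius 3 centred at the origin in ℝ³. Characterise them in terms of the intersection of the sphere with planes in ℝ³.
Geodesics on the sphere of radius 3 are great circles — circles of radius 3 obtained as the intersection of the sphere with planes through the origin (the centre of the sphere).

A curve α(t) of nonzero constant speed on the sphere of radius 3 is a geodesic iff its acceleration α̈ is everywhere normal to the surface, i.e. parallel to the radial vector α(t). Then d/dt(α × α̇) = α̇ × α̇ + α × α̈ = 0, so α × α̇ is a constant vector n ≠ 0 and α(t) · n = 0 for all t: α lies in the plane through the origin with normal n. The intersection of that plane with the sphere is a circle of radius 3 (a great circle). Conversely, a great circle traversed at constant speed has centripetal acceleration pointing at the origin, hence normal to the sphere, so every great circle is a geodesic.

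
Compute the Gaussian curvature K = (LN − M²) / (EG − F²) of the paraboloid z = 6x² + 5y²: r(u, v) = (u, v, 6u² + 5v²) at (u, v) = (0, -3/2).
K = 30/12769

Coefficients of the first fundamental form: E = 144*u^2 + 1, F = 120*u*v, G = 100*v^2 + 1.
Coefficients of the second fundamental form: L = 12/sqrt(144*u^2 + 100*v^2 + 1), M = 0, N = 10/sqrt(144*u^2 + 100*v^2 + 1).
Assemble K = (LN − M²)/(EG − F²) = 120/(20736*u^4 + 28800*u^2*v^2 + 288*u^2 + 10000*v^4 + 200*v^2 + 1). At (u, v) = (0, -3/2): K = 30/12769.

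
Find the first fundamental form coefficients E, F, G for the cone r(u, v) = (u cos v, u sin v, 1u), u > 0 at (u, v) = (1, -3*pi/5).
E = 2;  F = 0;  G = 1

Partials: r_u = (cos(v), sin(v), 1), r_v = (-u*sin(v), u*cos(v), 0). As functions of (u, v):
  E = r_u · r_u = 2,
  F = r_u · r_v = 0,
  G = r_v · r_v = u^2.
Evaluating at (u, v) = (1, -3*pi/5): E = 2, F = 0, G = 1.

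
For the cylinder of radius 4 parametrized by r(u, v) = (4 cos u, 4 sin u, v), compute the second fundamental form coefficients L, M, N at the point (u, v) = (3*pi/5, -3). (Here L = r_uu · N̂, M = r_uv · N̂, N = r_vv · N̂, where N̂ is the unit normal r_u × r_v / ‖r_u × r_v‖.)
L = -4;  M = 0;  N = 0

Compute the unit normal N̂(u, v) = (cos(u), sin(u), 0), and the second partials r_uu, r_uv, r_vv. Take dot products:
  L(u, v) = r_uu · N̂ = -4,
  M(u, v) = r_uv · N̂ = 0,
  N(u, v) = r_vv · N̂ = 0.
Evaluating at (u, v) = (3*pi/5, -3):
  L = -4, M = 0, N = 0.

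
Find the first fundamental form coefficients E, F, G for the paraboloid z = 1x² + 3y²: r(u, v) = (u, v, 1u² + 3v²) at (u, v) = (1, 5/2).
E = 5;  F = 30;  G = 226

Partials: r_u = (1, 0, 2*u), r_v = (0, 1, 6*v). As functions of (u, v):
  E = r_u · r_u = 4*u^2 + 1,
  F = r_u · r_v = 12*u*v,
  G = r_v · r_v = 36*v^2 + 1.
Evaluating at (u, v) = (1, 5/2): E = 5, F = 30, G = 226.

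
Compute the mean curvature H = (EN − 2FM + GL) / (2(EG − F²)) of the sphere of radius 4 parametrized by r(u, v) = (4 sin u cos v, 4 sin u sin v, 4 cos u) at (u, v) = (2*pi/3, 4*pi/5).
H = -1/4

With E = 16, F = 0, G = 16*sin(u)^2, L = -4*sin(u)/Abs(sin(u)), M = 0, N = -4*sin(u)^3/Abs(sin(u)), assemble
  H = (EN − 2FM + GL) / (2(EG − F²)) = -sin(u)/(4*Abs(sin(u))).
At (u, v) = (2*pi/3, 4*pi/5): H = -1/4.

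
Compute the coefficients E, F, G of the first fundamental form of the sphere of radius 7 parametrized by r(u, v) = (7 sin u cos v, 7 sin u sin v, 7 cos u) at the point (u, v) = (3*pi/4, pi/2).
E = 49;  F = 0;  G = 49/2

Partials: r_u = (7*cos(u)*cos(v), 7*sin(v)*cos(u), -7*sin(u)), r_v = (-7*sin(u)*sin(v), 7*sin(u)*cos(v), 0). As functions of (u, v):
  E = r_u · r_u = 49,
  F = r_u · r_v = 0,
  G = r_v · r_v = 49*sin(u)^2.
Evaluating at (u, v) = (3*pi/4, pi/2): E = 49, F = 0, G = 49/2.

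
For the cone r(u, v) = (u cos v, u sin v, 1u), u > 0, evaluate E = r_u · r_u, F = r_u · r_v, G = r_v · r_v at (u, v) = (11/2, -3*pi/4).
E = 2;  F = 0;  G = 121/4

Partials: r_u = (cos(v), sin(v), 1), r_v = (-u*sin(v), u*cos(v), 0). As functions of (u, v):
  E = r_u · r_u = 2,
  F = r_u · r_v = 0,
  G = r_v · r_v = u^2.
Evaluating at (u, v) = (11/2, -3*pi/4): E = 2, F = 0, G = 121/4.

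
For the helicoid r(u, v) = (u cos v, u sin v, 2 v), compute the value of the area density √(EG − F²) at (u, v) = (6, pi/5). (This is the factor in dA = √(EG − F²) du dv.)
√(EG − F²)|_{(6, pi/5)} = 2*sqrt(10)

E = 1, F = 0, G = u^2 + 4, so EG − F² = u^2 + 4. Taking the positive square root: √(EG − F²) = sqrt(u^2 + 4). At (u, v) = (6, pi/5): 2*sqrt(10).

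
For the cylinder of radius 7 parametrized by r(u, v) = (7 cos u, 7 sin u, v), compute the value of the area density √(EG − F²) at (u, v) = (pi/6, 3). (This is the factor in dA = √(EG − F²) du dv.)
√(EG − F²)|_{(pi/6, 3)} = 7

E = 49, F = 0, G = 1, so EG − F² = 49. Taking the positive square root: √(EG − F²) = 7. At (u, v) = (pi/6, 3): 7.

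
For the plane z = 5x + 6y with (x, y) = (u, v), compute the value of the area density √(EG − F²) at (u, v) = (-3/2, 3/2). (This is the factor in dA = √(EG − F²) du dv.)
√(EG − F²)|_{(-3/2, 3/2)} = sqrt(62)

E = 26, F = 30, G = 37, so EG − F² = 62. Taking the positive square root: √(EG − F²) = sqrt(62). At (u, v) = (-3/2, 3/2): sqrt(62).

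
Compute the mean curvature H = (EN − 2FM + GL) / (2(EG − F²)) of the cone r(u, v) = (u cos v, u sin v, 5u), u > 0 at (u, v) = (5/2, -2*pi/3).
H = sqrt(26)/26

With E = 26, F = 0, G = u^2, L = 0, M = 0, N = 5*sqrt(26)*u^2/(26*Abs(u)), assemble
  H = (EN − 2FM + GL) / (2(EG − F²)) = 5*sqrt(26)/(52*Abs(u)).
At (u, v) = (5/2, -2*pi/3): H = sqrt(26)/26.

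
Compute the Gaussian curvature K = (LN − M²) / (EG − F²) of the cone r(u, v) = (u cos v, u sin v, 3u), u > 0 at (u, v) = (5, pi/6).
K = 0

Coefficients of the first fundamental form: E = 10, F = 0, G = u^2.
Coefficients of the second fundamental form: L = 0, M = 0, N = 3*sqrt(10)*u^2/(10*Abs(u)).
Assemble K = (LN − M²)/(EG − F²) = 0. At (u, v) = (5, pi/6): K = 0.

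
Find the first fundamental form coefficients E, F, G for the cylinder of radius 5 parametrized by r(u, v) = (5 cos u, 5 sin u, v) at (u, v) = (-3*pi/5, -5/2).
E = 25;  F = 0;  G = 1

Partials: r_u = (-5*sin(u), 5*cos(u), 0), r_v = (0, 0, 1). As functions of (u, v):
  E = r_u · r_u = 25,
  F = r_u · r_v = 0,
  G = r_v · r_v = 1.
Evaluating at (u, v) = (-3*pi/5, -5/2): E = 25, F = 0, G = 1.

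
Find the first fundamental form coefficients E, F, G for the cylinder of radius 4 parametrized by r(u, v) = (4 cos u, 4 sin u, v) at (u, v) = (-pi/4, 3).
E = 16;  F = 0;  G = 1

Partials: r_u = (-4*sin(u), 4*cos(u), 0), r_v = (0, 0, 1). As functions of (u, v):
  E = r_u · r_u = 16,
  F = r_u · r_v = 0,
  G = r_v · r_v = 1.
Evaluating at (u, v) = (-pi/4, 3): E = 16, F = 0, G = 1.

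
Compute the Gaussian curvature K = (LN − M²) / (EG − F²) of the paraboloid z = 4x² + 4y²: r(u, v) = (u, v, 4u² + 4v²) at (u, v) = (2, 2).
K = 64/263169

Coefficients of the first fundamental form: E = 64*u^2 + 1, F = 64*u*v, G = 64*v^2 + 1.
Coefficients of the second fundamental form: L = 8/sqrt(64*u^2 + 64*v^2 + 1), M = 0, N = 8/sqrt(64*u^2 + 64*v^2 + 1).
Assemble K = (LN − M²)/(EG − F²) = 64/(4096*u^4 + 8192*u^2*v^2 + 128*u^2 + 4096*v^4 + 128*v^2 + 1). At (u, v) = (2, 2): K = 64/263169.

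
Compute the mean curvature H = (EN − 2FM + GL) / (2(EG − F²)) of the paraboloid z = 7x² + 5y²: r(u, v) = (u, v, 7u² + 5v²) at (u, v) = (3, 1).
H = 9532*sqrt(1865)/3478225

With E = 196*u^2 + 1, F = 140*u*v, G = 100*v^2 + 1, L = 14/sqrt(196*u^2 + 100*v^2 + 1), M = 0, N = 10/sqrt(196*u^2 + 100*v^2 + 1), assemble
  H = (EN − 2FM + GL) / (2(EG − F²)) = 4*(245*u^2 + 175*v^2 + 3)/(196*u^2 + 100*v^2 + 1)^(3/2).
At (u, v) = (3, 1): H = 9532*sqrt(1865)/3478225.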